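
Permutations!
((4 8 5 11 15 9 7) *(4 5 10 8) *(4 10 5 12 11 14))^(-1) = (4 14 5 8 10)(7 9 15 11 12)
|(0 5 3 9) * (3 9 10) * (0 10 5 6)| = |(0 6)(3 5 9 10)| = 4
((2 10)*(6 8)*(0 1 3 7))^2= (10)(0 3)(1 7)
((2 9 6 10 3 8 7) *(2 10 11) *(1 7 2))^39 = ((1 7 10 3 8 2 9 6 11))^39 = (1 3 9)(2 11 10)(6 7 8)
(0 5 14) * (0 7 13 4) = (0 5 14 7 13 4) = [5, 1, 2, 3, 0, 14, 6, 13, 8, 9, 10, 11, 12, 4, 7]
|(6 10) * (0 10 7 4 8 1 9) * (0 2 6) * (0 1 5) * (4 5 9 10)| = 8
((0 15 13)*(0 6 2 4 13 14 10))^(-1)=(0 10 14 15)(2 6 13 4)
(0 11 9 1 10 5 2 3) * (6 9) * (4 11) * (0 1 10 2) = [4, 2, 3, 1, 11, 0, 9, 7, 8, 10, 5, 6] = (0 4 11 6 9 10 5)(1 2 3)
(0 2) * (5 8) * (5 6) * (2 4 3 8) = (0 4 3 8 6 5 2) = [4, 1, 0, 8, 3, 2, 5, 7, 6]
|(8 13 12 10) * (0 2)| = 4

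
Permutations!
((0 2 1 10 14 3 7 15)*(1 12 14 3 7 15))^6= (0 10 14)(1 12 15)(2 3 7)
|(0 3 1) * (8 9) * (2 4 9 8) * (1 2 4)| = |(0 3 2 1)(4 9)| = 4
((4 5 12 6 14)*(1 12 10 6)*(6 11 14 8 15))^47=(1 12)(4 10 14 5 11)(6 15 8)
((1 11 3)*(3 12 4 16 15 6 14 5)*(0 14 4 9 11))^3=((0 14 5 3 1)(4 16 15 6)(9 11 12))^3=(0 3 14 1 5)(4 6 15 16)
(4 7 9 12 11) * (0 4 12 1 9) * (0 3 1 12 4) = [0, 9, 2, 1, 7, 5, 6, 3, 8, 12, 10, 4, 11] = (1 9 12 11 4 7 3)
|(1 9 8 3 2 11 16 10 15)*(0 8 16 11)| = 20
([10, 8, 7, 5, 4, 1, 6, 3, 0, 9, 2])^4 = (0 3)(1 2)(5 10)(7 8)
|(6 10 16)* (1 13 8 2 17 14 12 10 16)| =8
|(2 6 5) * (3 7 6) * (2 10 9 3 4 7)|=8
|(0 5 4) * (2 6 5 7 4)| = 3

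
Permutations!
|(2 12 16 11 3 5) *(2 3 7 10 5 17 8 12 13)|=18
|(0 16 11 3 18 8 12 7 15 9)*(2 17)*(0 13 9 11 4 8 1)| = |(0 16 4 8 12 7 15 11 3 18 1)(2 17)(9 13)| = 22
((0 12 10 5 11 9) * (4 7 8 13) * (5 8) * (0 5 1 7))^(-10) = (0 10 13)(4 12 8)(5 9 11) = ((0 12 10 8 13 4)(1 7)(5 11 9))^(-10)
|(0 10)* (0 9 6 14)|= 5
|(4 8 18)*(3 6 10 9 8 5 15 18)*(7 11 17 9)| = 8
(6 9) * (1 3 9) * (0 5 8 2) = (0 5 8 2)(1 3 9 6) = [5, 3, 0, 9, 4, 8, 1, 7, 2, 6]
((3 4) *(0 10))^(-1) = (0 10)(3 4)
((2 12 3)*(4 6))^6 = (12)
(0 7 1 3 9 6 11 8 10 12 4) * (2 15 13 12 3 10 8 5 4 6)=[7, 10, 15, 9, 0, 4, 11, 1, 8, 2, 3, 5, 6, 12, 14, 13]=(0 7 1 10 3 9 2 15 13 12 6 11 5 4)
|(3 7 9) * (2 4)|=6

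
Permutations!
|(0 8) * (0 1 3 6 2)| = |(0 8 1 3 6 2)| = 6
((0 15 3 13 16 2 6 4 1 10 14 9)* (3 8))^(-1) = (0 9 14 10 1 4 6 2 16 13 3 8 15)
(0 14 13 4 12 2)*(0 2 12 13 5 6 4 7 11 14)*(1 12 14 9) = (1 12 14 5 6 4 13 7 11 9) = [0, 12, 2, 3, 13, 6, 4, 11, 8, 1, 10, 9, 14, 7, 5]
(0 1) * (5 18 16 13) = (0 1)(5 18 16 13) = [1, 0, 2, 3, 4, 18, 6, 7, 8, 9, 10, 11, 12, 5, 14, 15, 13, 17, 16]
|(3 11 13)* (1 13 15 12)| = |(1 13 3 11 15 12)| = 6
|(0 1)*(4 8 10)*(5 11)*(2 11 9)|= |(0 1)(2 11 5 9)(4 8 10)|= 12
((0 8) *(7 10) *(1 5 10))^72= (10)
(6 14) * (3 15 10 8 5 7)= [0, 1, 2, 15, 4, 7, 14, 3, 5, 9, 8, 11, 12, 13, 6, 10]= (3 15 10 8 5 7)(6 14)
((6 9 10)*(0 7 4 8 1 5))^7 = (0 7 4 8 1 5)(6 9 10)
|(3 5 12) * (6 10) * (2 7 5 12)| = 6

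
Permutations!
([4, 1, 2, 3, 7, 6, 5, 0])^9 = (7)(5 6)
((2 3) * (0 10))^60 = ((0 10)(2 3))^60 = (10)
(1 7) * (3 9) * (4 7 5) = (1 5 4 7)(3 9) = [0, 5, 2, 9, 7, 4, 6, 1, 8, 3]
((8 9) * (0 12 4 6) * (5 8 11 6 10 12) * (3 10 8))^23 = ((0 5 3 10 12 4 8 9 11 6))^23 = (0 10 8 6 3 4 11 5 12 9)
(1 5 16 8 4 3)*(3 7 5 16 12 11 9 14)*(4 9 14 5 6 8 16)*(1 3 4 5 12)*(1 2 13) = (16)(1 5 2 13)(4 7 6 8 9 12 11 14) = [0, 5, 13, 3, 7, 2, 8, 6, 9, 12, 10, 14, 11, 1, 4, 15, 16]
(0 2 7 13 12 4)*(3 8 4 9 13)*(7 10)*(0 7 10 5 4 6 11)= (0 2 5 4 7 3 8 6 11)(9 13 12)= [2, 1, 5, 8, 7, 4, 11, 3, 6, 13, 10, 0, 9, 12]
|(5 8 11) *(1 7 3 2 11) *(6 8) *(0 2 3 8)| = 15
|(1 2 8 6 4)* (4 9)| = |(1 2 8 6 9 4)| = 6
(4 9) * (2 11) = (2 11)(4 9) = [0, 1, 11, 3, 9, 5, 6, 7, 8, 4, 10, 2]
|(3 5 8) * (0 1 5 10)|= 6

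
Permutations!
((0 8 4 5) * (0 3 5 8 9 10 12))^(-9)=((0 9 10 12)(3 5)(4 8))^(-9)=(0 12 10 9)(3 5)(4 8)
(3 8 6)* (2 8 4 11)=(2 8 6 3 4 11)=[0, 1, 8, 4, 11, 5, 3, 7, 6, 9, 10, 2]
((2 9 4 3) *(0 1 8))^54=(2 4)(3 9)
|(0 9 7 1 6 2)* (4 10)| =6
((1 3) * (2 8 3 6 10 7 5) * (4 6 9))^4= ((1 9 4 6 10 7 5 2 8 3))^4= (1 10 8 4 5)(2 9 7 3 6)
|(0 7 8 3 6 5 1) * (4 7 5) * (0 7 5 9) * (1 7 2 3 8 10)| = 8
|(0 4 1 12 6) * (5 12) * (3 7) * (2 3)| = |(0 4 1 5 12 6)(2 3 7)| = 6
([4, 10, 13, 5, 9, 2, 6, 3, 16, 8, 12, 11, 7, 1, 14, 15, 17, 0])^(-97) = [17, 13, 5, 7, 0, 3, 6, 12, 9, 4, 1, 11, 10, 2, 14, 15, 8, 16]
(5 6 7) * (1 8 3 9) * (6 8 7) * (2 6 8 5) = (1 7 2 6 8 3 9) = [0, 7, 6, 9, 4, 5, 8, 2, 3, 1]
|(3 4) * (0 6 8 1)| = 4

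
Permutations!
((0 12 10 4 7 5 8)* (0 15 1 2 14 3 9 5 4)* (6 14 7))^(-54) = (1 2 7 4 6 14 3 9 5 8 15)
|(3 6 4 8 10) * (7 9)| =10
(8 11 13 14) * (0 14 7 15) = (0 14 8 11 13 7 15) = [14, 1, 2, 3, 4, 5, 6, 15, 11, 9, 10, 13, 12, 7, 8, 0]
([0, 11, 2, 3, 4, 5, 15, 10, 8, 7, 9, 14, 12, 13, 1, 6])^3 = (6 15)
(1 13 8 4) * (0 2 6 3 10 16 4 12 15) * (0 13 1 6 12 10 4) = [2, 1, 12, 4, 6, 5, 3, 7, 10, 9, 16, 11, 15, 8, 14, 13, 0] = (0 2 12 15 13 8 10 16)(3 4 6)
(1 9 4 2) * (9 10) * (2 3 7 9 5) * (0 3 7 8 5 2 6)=[3, 10, 1, 8, 7, 6, 0, 9, 5, 4, 2]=(0 3 8 5 6)(1 10 2)(4 7 9)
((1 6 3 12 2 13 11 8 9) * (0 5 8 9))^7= (0 5 8)(1 9 11 13 2 12 3 6)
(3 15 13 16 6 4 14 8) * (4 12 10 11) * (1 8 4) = (1 8 3 15 13 16 6 12 10 11)(4 14) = [0, 8, 2, 15, 14, 5, 12, 7, 3, 9, 11, 1, 10, 16, 4, 13, 6]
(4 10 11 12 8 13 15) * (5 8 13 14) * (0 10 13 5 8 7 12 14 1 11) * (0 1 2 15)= (0 10 1 11 14 8 2 15 4 13)(5 7 12)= [10, 11, 15, 3, 13, 7, 6, 12, 2, 9, 1, 14, 5, 0, 8, 4]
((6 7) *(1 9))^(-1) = (1 9)(6 7)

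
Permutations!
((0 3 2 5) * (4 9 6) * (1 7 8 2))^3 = (9)(0 7 5 1 2 3 8)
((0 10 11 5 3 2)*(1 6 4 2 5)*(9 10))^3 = ((0 9 10 11 1 6 4 2)(3 5))^3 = (0 11 4 9 1 2 10 6)(3 5)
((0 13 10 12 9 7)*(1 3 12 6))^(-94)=((0 13 10 6 1 3 12 9 7))^(-94)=(0 3 13 12 10 9 6 7 1)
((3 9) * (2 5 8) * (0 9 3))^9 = (0 9)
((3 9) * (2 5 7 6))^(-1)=(2 6 7 5)(3 9)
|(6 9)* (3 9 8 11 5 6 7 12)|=4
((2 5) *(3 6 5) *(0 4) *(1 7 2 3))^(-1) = ((0 4)(1 7 2)(3 6 5))^(-1) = (0 4)(1 2 7)(3 5 6)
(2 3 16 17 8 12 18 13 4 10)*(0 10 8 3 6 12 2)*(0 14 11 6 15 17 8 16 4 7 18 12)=(0 10 14 11 6)(2 15 17 3 4 16 8)(7 18 13)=[10, 1, 15, 4, 16, 5, 0, 18, 2, 9, 14, 6, 12, 7, 11, 17, 8, 3, 13]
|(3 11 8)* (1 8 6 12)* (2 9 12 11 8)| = 4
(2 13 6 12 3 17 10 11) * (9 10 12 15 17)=(2 13 6 15 17 12 3 9 10 11)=[0, 1, 13, 9, 4, 5, 15, 7, 8, 10, 11, 2, 3, 6, 14, 17, 16, 12]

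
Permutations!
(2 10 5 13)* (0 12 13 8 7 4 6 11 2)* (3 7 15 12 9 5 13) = [9, 1, 10, 7, 6, 8, 11, 4, 15, 5, 13, 2, 3, 0, 14, 12] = (0 9 5 8 15 12 3 7 4 6 11 2 10 13)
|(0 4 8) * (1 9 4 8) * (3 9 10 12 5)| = 14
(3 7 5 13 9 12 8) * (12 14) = (3 7 5 13 9 14 12 8) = [0, 1, 2, 7, 4, 13, 6, 5, 3, 14, 10, 11, 8, 9, 12]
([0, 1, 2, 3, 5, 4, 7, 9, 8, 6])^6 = (9)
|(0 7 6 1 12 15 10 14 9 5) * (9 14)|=9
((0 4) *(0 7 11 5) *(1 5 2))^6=(0 5 1 2 11 7 4)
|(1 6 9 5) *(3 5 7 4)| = 7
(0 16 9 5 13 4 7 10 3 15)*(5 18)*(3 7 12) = (0 16 9 18 5 13 4 12 3 15)(7 10) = [16, 1, 2, 15, 12, 13, 6, 10, 8, 18, 7, 11, 3, 4, 14, 0, 9, 17, 5]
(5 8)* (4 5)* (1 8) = (1 8 4 5) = [0, 8, 2, 3, 5, 1, 6, 7, 4]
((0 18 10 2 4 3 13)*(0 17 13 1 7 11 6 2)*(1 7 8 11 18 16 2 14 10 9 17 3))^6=((0 16 2 4 1 8 11 6 14 10)(3 7 18 9 17 13))^6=(18)(0 11 2 14 1)(4 10 8 16 6)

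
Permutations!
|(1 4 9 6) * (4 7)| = |(1 7 4 9 6)| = 5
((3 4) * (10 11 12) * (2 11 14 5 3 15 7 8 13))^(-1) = (2 13 8 7 15 4 3 5 14 10 12 11)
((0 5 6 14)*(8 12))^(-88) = (14)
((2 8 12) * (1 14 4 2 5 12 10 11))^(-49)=(14)(5 12)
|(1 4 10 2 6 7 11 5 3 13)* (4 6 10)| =14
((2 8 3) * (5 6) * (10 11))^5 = (2 3 8)(5 6)(10 11)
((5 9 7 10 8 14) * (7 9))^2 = ((5 7 10 8 14))^2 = (5 10 14 7 8)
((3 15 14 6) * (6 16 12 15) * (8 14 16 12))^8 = ((3 6)(8 14 12 15 16))^8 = (8 15 14 16 12)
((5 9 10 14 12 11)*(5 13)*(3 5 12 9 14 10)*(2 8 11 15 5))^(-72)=(2 9 5 12 11)(3 14 15 13 8)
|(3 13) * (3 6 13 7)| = 2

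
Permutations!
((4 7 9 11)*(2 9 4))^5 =(2 11 9)(4 7)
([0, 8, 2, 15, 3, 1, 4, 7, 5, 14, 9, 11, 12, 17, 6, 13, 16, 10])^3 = (3 17 14)(4 13 9)(6 15 10)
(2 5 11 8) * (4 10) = (2 5 11 8)(4 10) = [0, 1, 5, 3, 10, 11, 6, 7, 2, 9, 4, 8]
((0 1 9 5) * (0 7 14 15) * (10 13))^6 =(0 15 14 7 5 9 1)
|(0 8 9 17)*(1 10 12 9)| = 7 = |(0 8 1 10 12 9 17)|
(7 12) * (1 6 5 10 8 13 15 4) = (1 6 5 10 8 13 15 4)(7 12) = [0, 6, 2, 3, 1, 10, 5, 12, 13, 9, 8, 11, 7, 15, 14, 4]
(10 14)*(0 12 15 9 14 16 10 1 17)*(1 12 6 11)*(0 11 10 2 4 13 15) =(0 6 10 16 2 4 13 15 9 14 12)(1 17 11) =[6, 17, 4, 3, 13, 5, 10, 7, 8, 14, 16, 1, 0, 15, 12, 9, 2, 11]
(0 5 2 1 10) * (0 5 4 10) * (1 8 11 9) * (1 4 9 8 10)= (0 9 4 1)(2 10 5)(8 11)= [9, 0, 10, 3, 1, 2, 6, 7, 11, 4, 5, 8]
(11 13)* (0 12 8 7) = [12, 1, 2, 3, 4, 5, 6, 0, 7, 9, 10, 13, 8, 11] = (0 12 8 7)(11 13)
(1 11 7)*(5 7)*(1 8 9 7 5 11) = [0, 1, 2, 3, 4, 5, 6, 8, 9, 7, 10, 11] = (11)(7 8 9)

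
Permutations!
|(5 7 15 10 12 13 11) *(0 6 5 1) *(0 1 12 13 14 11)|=|(0 6 5 7 15 10 13)(11 12 14)|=21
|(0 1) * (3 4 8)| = 6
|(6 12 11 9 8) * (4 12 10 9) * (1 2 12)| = 20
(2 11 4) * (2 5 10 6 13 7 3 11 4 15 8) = (2 4 5 10 6 13 7 3 11 15 8) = [0, 1, 4, 11, 5, 10, 13, 3, 2, 9, 6, 15, 12, 7, 14, 8]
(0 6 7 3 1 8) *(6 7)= [7, 8, 2, 1, 4, 5, 6, 3, 0]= (0 7 3 1 8)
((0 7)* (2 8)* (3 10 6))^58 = (3 10 6)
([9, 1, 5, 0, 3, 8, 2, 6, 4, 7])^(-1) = (0 3 4 8 5 2 6 7 9)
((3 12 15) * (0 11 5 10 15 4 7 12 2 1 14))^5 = (0 3 11 2 5 1 10 14 15)(4 12 7)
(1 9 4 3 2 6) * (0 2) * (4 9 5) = (9)(0 2 6 1 5 4 3) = [2, 5, 6, 0, 3, 4, 1, 7, 8, 9]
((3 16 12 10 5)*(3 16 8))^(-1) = ((3 8)(5 16 12 10))^(-1) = (3 8)(5 10 12 16)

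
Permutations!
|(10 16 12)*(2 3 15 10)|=6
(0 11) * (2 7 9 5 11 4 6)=(0 4 6 2 7 9 5 11)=[4, 1, 7, 3, 6, 11, 2, 9, 8, 5, 10, 0]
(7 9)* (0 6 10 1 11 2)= (0 6 10 1 11 2)(7 9)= [6, 11, 0, 3, 4, 5, 10, 9, 8, 7, 1, 2]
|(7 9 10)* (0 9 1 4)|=|(0 9 10 7 1 4)|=6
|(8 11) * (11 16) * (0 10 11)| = 5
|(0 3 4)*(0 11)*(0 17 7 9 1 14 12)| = |(0 3 4 11 17 7 9 1 14 12)| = 10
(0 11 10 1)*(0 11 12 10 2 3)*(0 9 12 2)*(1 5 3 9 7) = (0 2 9 12 10 5 3 7 1 11) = [2, 11, 9, 7, 4, 3, 6, 1, 8, 12, 5, 0, 10]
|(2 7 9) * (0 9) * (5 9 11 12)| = 7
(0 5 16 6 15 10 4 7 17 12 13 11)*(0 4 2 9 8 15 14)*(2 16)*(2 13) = [5, 1, 9, 3, 7, 13, 14, 17, 15, 8, 16, 4, 2, 11, 0, 10, 6, 12] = (0 5 13 11 4 7 17 12 2 9 8 15 10 16 6 14)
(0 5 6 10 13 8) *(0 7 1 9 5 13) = [13, 9, 2, 3, 4, 6, 10, 1, 7, 5, 0, 11, 12, 8] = (0 13 8 7 1 9 5 6 10)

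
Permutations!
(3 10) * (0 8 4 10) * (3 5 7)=[8, 1, 2, 0, 10, 7, 6, 3, 4, 9, 5]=(0 8 4 10 5 7 3)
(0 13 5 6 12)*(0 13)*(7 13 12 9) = (5 6 9 7 13) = [0, 1, 2, 3, 4, 6, 9, 13, 8, 7, 10, 11, 12, 5]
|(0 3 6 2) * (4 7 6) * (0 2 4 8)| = |(0 3 8)(4 7 6)| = 3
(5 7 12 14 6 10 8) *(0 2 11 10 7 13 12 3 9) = [2, 1, 11, 9, 4, 13, 7, 3, 5, 0, 8, 10, 14, 12, 6] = (0 2 11 10 8 5 13 12 14 6 7 3 9)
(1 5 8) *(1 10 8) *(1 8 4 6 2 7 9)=(1 5 8 10 4 6 2 7 9)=[0, 5, 7, 3, 6, 8, 2, 9, 10, 1, 4]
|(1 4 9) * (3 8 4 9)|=|(1 9)(3 8 4)|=6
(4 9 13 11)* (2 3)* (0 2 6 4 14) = [2, 1, 3, 6, 9, 5, 4, 7, 8, 13, 10, 14, 12, 11, 0] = (0 2 3 6 4 9 13 11 14)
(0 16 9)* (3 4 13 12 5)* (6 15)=[16, 1, 2, 4, 13, 3, 15, 7, 8, 0, 10, 11, 5, 12, 14, 6, 9]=(0 16 9)(3 4 13 12 5)(6 15)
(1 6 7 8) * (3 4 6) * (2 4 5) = (1 3 5 2 4 6 7 8) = [0, 3, 4, 5, 6, 2, 7, 8, 1]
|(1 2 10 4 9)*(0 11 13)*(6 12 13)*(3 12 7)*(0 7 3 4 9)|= 8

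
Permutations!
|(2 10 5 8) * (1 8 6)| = 6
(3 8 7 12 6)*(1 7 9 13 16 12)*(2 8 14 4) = [0, 7, 8, 14, 2, 5, 3, 1, 9, 13, 10, 11, 6, 16, 4, 15, 12] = (1 7)(2 8 9 13 16 12 6 3 14 4)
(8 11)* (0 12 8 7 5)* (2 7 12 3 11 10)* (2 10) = (0 3 11 12 8 2 7 5) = [3, 1, 7, 11, 4, 0, 6, 5, 2, 9, 10, 12, 8]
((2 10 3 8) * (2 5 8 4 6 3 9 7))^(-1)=(2 7 9 10)(3 6 4)(5 8)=((2 10 9 7)(3 4 6)(5 8))^(-1)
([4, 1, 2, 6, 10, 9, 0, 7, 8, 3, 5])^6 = [6, 1, 2, 9, 0, 10, 3, 7, 8, 5, 4]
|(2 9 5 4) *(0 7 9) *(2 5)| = 4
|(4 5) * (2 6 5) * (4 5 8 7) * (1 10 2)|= |(1 10 2 6 8 7 4)|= 7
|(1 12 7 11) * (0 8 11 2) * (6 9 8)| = |(0 6 9 8 11 1 12 7 2)| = 9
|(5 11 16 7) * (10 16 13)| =6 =|(5 11 13 10 16 7)|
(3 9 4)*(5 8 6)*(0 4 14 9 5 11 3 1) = (0 4 1)(3 5 8 6 11)(9 14) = [4, 0, 2, 5, 1, 8, 11, 7, 6, 14, 10, 3, 12, 13, 9]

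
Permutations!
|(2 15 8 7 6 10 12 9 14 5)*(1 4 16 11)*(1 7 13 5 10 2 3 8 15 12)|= 44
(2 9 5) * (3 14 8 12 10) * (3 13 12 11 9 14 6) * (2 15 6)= [0, 1, 14, 2, 4, 15, 3, 7, 11, 5, 13, 9, 10, 12, 8, 6]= (2 14 8 11 9 5 15 6 3)(10 13 12)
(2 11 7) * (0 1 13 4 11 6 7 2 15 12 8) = (0 1 13 4 11 2 6 7 15 12 8) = [1, 13, 6, 3, 11, 5, 7, 15, 0, 9, 10, 2, 8, 4, 14, 12]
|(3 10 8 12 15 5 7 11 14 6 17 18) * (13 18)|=|(3 10 8 12 15 5 7 11 14 6 17 13 18)|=13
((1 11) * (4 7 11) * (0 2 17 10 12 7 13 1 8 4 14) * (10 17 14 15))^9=(17)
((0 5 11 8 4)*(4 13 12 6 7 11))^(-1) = ((0 5 4)(6 7 11 8 13 12))^(-1) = (0 4 5)(6 12 13 8 11 7)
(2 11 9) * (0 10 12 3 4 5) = (0 10 12 3 4 5)(2 11 9) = [10, 1, 11, 4, 5, 0, 6, 7, 8, 2, 12, 9, 3]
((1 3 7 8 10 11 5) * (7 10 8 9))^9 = ((1 3 10 11 5)(7 9))^9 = (1 5 11 10 3)(7 9)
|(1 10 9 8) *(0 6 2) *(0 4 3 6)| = 4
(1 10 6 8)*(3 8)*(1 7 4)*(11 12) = (1 10 6 3 8 7 4)(11 12) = [0, 10, 2, 8, 1, 5, 3, 4, 7, 9, 6, 12, 11]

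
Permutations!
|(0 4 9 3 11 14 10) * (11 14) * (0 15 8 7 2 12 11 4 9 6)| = |(0 9 3 14 10 15 8 7 2 12 11 4 6)| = 13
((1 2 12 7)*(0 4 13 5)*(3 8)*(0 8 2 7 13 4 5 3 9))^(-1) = ((0 5 8 9)(1 7)(2 12 13 3))^(-1) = (0 9 8 5)(1 7)(2 3 13 12)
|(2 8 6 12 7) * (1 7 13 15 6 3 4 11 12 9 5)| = |(1 7 2 8 3 4 11 12 13 15 6 9 5)| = 13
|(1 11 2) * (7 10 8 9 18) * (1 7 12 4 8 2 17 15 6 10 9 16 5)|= 15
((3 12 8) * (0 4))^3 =(12)(0 4)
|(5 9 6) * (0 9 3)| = |(0 9 6 5 3)| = 5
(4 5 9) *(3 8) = (3 8)(4 5 9) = [0, 1, 2, 8, 5, 9, 6, 7, 3, 4]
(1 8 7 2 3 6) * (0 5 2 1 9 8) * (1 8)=(0 5 2 3 6 9 1)(7 8)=[5, 0, 3, 6, 4, 2, 9, 8, 7, 1]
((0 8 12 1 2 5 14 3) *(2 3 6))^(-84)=((0 8 12 1 3)(2 5 14 6))^(-84)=(14)(0 8 12 1 3)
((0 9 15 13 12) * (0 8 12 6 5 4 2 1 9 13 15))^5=(15)(0 2 6 9 4 13 1 5)(8 12)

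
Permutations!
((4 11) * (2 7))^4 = ((2 7)(4 11))^4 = (11)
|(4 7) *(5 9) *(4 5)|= |(4 7 5 9)|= 4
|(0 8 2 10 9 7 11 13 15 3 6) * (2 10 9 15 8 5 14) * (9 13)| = |(0 5 14 2 13 8 10 15 3 6)(7 11 9)| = 30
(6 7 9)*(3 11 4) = (3 11 4)(6 7 9) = [0, 1, 2, 11, 3, 5, 7, 9, 8, 6, 10, 4]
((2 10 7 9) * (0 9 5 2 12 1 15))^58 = (0 1 9 15 12)(2 7)(5 10)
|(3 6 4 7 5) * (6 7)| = |(3 7 5)(4 6)| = 6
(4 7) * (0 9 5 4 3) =(0 9 5 4 7 3) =[9, 1, 2, 0, 7, 4, 6, 3, 8, 5]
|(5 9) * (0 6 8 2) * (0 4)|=10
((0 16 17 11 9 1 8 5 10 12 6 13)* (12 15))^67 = (0 17 9 8 10 12 13 16 11 1 5 15 6)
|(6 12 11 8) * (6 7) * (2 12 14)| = 7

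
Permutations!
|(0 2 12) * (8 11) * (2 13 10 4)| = |(0 13 10 4 2 12)(8 11)| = 6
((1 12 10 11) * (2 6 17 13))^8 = (17)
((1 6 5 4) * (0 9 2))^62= (0 2 9)(1 5)(4 6)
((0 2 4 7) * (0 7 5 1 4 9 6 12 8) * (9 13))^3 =((0 2 13 9 6 12 8)(1 4 5))^3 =(0 9 8 13 12 2 6)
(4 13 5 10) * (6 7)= (4 13 5 10)(6 7)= [0, 1, 2, 3, 13, 10, 7, 6, 8, 9, 4, 11, 12, 5]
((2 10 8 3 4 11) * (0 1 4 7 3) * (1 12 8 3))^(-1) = (0 8 12)(1 7 3 10 2 11 4)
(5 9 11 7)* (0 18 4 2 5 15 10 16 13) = (0 18 4 2 5 9 11 7 15 10 16 13) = [18, 1, 5, 3, 2, 9, 6, 15, 8, 11, 16, 7, 12, 0, 14, 10, 13, 17, 4]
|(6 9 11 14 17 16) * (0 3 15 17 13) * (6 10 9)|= 10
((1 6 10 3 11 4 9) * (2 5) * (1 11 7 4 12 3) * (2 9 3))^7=((1 6 10)(2 5 9 11 12)(3 7 4))^7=(1 6 10)(2 9 12 5 11)(3 7 4)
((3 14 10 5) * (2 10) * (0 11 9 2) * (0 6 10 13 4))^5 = (14)(0 4 13 2 9 11)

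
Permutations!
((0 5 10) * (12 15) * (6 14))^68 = (15)(0 10 5) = ((0 5 10)(6 14)(12 15))^68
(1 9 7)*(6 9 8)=(1 8 6 9 7)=[0, 8, 2, 3, 4, 5, 9, 1, 6, 7]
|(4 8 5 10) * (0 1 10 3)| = 7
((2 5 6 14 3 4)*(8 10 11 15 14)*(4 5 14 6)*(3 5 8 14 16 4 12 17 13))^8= ((2 16 4)(3 8 10 11 15 6 14 5 12 17 13))^8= (2 4 16)(3 12 6 10 13 5 15 8 17 14 11)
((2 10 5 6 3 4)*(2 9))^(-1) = ((2 10 5 6 3 4 9))^(-1) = (2 9 4 3 6 5 10)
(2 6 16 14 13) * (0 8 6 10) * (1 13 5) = (0 8 6 16 14 5 1 13 2 10) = [8, 13, 10, 3, 4, 1, 16, 7, 6, 9, 0, 11, 12, 2, 5, 15, 14]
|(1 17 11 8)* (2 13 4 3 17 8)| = 6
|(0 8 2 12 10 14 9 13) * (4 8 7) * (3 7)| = |(0 3 7 4 8 2 12 10 14 9 13)| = 11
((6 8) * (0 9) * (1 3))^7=((0 9)(1 3)(6 8))^7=(0 9)(1 3)(6 8)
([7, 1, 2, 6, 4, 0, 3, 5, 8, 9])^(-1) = (9)(0 5 7)(3 6)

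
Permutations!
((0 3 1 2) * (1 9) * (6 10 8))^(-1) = (0 2 1 9 3)(6 8 10)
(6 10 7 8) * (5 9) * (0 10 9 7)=(0 10)(5 7 8 6 9)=[10, 1, 2, 3, 4, 7, 9, 8, 6, 5, 0]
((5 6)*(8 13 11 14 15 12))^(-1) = (5 6)(8 12 15 14 11 13)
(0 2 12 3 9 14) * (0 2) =(2 12 3 9 14) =[0, 1, 12, 9, 4, 5, 6, 7, 8, 14, 10, 11, 3, 13, 2]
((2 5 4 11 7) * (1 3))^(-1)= ((1 3)(2 5 4 11 7))^(-1)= (1 3)(2 7 11 4 5)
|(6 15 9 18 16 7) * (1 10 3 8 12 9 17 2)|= 13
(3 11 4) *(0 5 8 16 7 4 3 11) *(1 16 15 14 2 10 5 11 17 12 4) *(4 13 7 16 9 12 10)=(0 11 3)(1 9 12 13 7)(2 4 17 10 5 8 15 14)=[11, 9, 4, 0, 17, 8, 6, 1, 15, 12, 5, 3, 13, 7, 2, 14, 16, 10]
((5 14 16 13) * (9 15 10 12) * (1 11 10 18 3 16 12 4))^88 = (3 15 12 5 16 18 9 14 13)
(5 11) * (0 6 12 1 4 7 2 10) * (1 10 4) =(0 6 12 10)(2 4 7)(5 11) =[6, 1, 4, 3, 7, 11, 12, 2, 8, 9, 0, 5, 10]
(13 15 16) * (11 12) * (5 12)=(5 12 11)(13 15 16)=[0, 1, 2, 3, 4, 12, 6, 7, 8, 9, 10, 5, 11, 15, 14, 16, 13]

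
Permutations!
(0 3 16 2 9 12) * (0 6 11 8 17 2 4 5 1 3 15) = (0 15)(1 3 16 4 5)(2 9 12 6 11 8 17) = [15, 3, 9, 16, 5, 1, 11, 7, 17, 12, 10, 8, 6, 13, 14, 0, 4, 2]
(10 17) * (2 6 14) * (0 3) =(0 3)(2 6 14)(10 17) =[3, 1, 6, 0, 4, 5, 14, 7, 8, 9, 17, 11, 12, 13, 2, 15, 16, 10]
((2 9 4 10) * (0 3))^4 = (10)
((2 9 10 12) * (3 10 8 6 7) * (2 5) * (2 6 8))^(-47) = (2 9)(3 10 12 5 6 7)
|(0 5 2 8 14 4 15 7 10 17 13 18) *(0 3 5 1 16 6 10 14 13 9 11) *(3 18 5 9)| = |(18)(0 1 16 6 10 17 3 9 11)(2 8 13 5)(4 15 7 14)| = 36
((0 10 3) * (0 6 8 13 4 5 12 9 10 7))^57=((0 7)(3 6 8 13 4 5 12 9 10))^57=(0 7)(3 13 12)(4 9 6)(5 10 8)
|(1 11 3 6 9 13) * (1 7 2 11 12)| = 14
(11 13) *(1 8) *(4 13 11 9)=(1 8)(4 13 9)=[0, 8, 2, 3, 13, 5, 6, 7, 1, 4, 10, 11, 12, 9]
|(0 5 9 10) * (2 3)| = 4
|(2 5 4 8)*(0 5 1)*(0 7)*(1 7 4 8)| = 10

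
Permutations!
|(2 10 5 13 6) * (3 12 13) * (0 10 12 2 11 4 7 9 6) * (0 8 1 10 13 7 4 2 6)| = 13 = |(0 13 8 1 10 5 3 6 11 2 12 7 9)|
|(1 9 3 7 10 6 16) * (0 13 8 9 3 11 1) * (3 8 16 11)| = |(0 13 16)(1 8 9 3 7 10 6 11)| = 24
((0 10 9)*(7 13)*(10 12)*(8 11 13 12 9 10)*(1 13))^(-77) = (0 9)(1 13 7 12 8 11)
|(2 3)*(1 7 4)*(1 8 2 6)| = |(1 7 4 8 2 3 6)| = 7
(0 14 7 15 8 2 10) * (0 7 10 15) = (0 14 10 7)(2 15 8) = [14, 1, 15, 3, 4, 5, 6, 0, 2, 9, 7, 11, 12, 13, 10, 8]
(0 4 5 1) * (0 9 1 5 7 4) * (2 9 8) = [0, 8, 9, 3, 7, 5, 6, 4, 2, 1] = (1 8 2 9)(4 7)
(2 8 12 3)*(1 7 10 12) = (1 7 10 12 3 2 8) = [0, 7, 8, 2, 4, 5, 6, 10, 1, 9, 12, 11, 3]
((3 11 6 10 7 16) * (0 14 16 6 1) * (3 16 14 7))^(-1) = ((16)(0 7 6 10 3 11 1))^(-1) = (16)(0 1 11 3 10 6 7)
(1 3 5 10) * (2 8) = (1 3 5 10)(2 8) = [0, 3, 8, 5, 4, 10, 6, 7, 2, 9, 1]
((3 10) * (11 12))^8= ((3 10)(11 12))^8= (12)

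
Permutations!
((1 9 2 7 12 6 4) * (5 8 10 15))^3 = ((1 9 2 7 12 6 4)(5 8 10 15))^3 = (1 7 4 2 6 9 12)(5 15 10 8)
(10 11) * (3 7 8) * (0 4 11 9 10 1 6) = (0 4 11 1 6)(3 7 8)(9 10) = [4, 6, 2, 7, 11, 5, 0, 8, 3, 10, 9, 1]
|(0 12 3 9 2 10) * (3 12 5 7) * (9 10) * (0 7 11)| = |(12)(0 5 11)(2 9)(3 10 7)| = 6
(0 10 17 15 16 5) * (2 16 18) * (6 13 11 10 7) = (0 7 6 13 11 10 17 15 18 2 16 5) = [7, 1, 16, 3, 4, 0, 13, 6, 8, 9, 17, 10, 12, 11, 14, 18, 5, 15, 2]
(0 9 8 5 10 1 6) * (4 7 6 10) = (0 9 8 5 4 7 6)(1 10) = [9, 10, 2, 3, 7, 4, 0, 6, 5, 8, 1]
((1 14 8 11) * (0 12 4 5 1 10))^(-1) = ((0 12 4 5 1 14 8 11 10))^(-1) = (0 10 11 8 14 1 5 4 12)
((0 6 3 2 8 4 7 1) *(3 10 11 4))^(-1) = (0 1 7 4 11 10 6)(2 3 8)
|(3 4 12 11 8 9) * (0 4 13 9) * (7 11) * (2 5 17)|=6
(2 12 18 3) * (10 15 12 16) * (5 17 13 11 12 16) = (2 5 17 13 11 12 18 3)(10 15 16) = [0, 1, 5, 2, 4, 17, 6, 7, 8, 9, 15, 12, 18, 11, 14, 16, 10, 13, 3]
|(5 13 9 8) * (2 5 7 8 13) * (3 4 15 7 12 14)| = 14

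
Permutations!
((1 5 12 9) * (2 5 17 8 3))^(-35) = (1 5 8 9 2 17 12 3)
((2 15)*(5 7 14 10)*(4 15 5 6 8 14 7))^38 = (2 4)(5 15)(6 14)(8 10) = ((2 5 4 15)(6 8 14 10))^38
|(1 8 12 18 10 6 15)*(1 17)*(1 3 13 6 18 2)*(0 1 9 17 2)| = 28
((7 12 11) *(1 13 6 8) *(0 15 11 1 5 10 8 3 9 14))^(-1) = ((0 15 11 7 12 1 13 6 3 9 14)(5 10 8))^(-1) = (0 14 9 3 6 13 1 12 7 11 15)(5 8 10)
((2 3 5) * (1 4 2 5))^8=(5)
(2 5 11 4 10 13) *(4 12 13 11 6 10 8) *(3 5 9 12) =[0, 1, 9, 5, 8, 6, 10, 7, 4, 12, 11, 3, 13, 2] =(2 9 12 13)(3 5 6 10 11)(4 8)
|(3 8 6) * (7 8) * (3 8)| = 2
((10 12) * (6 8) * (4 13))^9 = (4 13)(6 8)(10 12)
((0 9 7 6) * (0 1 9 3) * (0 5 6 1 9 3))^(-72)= (9)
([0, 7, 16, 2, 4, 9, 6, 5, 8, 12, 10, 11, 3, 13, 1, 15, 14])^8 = (1 14 16 2 3 12 9 5 7)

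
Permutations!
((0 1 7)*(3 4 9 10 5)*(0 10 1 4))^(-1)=(0 3 5 10 7 1 9 4)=((0 4 9 1 7 10 5 3))^(-1)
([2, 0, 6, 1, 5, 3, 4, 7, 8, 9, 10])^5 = (10)(0 3 4 2 1 5 6)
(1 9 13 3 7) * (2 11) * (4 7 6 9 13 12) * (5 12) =(1 13 3 6 9 5 12 4 7)(2 11) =[0, 13, 11, 6, 7, 12, 9, 1, 8, 5, 10, 2, 4, 3]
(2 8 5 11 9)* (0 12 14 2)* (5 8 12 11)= (0 11 9)(2 12 14)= [11, 1, 12, 3, 4, 5, 6, 7, 8, 0, 10, 9, 14, 13, 2]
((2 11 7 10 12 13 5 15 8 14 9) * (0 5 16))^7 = (0 11 5 7 15 10 8 12 14 13 9 16 2)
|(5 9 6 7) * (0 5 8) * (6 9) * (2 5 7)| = |(9)(0 7 8)(2 5 6)| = 3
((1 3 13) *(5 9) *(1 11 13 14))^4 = (1 3 14)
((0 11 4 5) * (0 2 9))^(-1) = (0 9 2 5 4 11)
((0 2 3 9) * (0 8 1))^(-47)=((0 2 3 9 8 1))^(-47)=(0 2 3 9 8 1)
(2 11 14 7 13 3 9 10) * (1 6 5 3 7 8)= (1 6 5 3 9 10 2 11 14 8)(7 13)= [0, 6, 11, 9, 4, 3, 5, 13, 1, 10, 2, 14, 12, 7, 8]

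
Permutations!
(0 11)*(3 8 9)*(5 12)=(0 11)(3 8 9)(5 12)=[11, 1, 2, 8, 4, 12, 6, 7, 9, 3, 10, 0, 5]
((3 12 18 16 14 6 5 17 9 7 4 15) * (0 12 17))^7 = ((0 12 18 16 14 6 5)(3 17 9 7 4 15))^7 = (18)(3 17 9 7 4 15)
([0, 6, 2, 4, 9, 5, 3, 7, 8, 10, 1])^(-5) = [0, 6, 2, 4, 9, 5, 3, 7, 8, 10, 1]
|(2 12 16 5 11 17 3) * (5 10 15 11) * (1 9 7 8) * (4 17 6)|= 20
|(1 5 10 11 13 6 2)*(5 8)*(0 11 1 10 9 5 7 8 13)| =10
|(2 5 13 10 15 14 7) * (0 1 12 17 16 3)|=42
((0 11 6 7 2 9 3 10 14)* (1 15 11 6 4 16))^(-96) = (1 16 4 11 15)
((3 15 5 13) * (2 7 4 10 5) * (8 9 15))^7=(2 8 5 7 9 13 4 15 3 10)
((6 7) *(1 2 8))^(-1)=(1 8 2)(6 7)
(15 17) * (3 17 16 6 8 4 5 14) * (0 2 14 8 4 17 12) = (0 2 14 3 12)(4 5 8 17 15 16 6) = [2, 1, 14, 12, 5, 8, 4, 7, 17, 9, 10, 11, 0, 13, 3, 16, 6, 15]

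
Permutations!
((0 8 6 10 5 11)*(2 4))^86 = (0 6 5)(8 10 11)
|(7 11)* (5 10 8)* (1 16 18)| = |(1 16 18)(5 10 8)(7 11)| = 6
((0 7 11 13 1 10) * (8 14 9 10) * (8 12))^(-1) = ((0 7 11 13 1 12 8 14 9 10))^(-1) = (0 10 9 14 8 12 1 13 11 7)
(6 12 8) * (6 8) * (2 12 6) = (2 12) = [0, 1, 12, 3, 4, 5, 6, 7, 8, 9, 10, 11, 2]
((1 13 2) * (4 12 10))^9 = (13)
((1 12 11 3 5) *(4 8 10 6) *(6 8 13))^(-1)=(1 5 3 11 12)(4 6 13)(8 10)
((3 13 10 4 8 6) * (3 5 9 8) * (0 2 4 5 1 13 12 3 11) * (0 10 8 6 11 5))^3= (0 5 1 11 2 9 13 10 4 6 8)(3 12)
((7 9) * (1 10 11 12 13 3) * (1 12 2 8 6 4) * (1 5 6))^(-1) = (1 8 2 11 10)(3 13 12)(4 6 5)(7 9)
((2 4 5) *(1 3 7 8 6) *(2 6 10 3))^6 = ((1 2 4 5 6)(3 7 8 10))^6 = (1 2 4 5 6)(3 8)(7 10)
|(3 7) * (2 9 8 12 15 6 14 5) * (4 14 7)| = |(2 9 8 12 15 6 7 3 4 14 5)| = 11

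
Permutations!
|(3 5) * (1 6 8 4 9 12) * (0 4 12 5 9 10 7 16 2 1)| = |(0 4 10 7 16 2 1 6 8 12)(3 9 5)| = 30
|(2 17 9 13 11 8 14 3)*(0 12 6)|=24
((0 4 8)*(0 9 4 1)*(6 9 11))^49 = ((0 1)(4 8 11 6 9))^49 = (0 1)(4 9 6 11 8)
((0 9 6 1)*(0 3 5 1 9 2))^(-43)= (0 2)(1 5 3)(6 9)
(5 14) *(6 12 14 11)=[0, 1, 2, 3, 4, 11, 12, 7, 8, 9, 10, 6, 14, 13, 5]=(5 11 6 12 14)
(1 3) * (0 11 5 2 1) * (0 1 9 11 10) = (0 10)(1 3)(2 9 11 5) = [10, 3, 9, 1, 4, 2, 6, 7, 8, 11, 0, 5]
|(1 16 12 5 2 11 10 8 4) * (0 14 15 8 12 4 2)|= 9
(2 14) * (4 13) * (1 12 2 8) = (1 12 2 14 8)(4 13) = [0, 12, 14, 3, 13, 5, 6, 7, 1, 9, 10, 11, 2, 4, 8]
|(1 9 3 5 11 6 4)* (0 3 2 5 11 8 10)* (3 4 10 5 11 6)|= |(0 4 1 9 2 11 3 6 10)(5 8)|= 18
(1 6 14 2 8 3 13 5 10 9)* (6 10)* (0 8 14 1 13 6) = (0 8 3 6 1 10 9 13 5)(2 14) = [8, 10, 14, 6, 4, 0, 1, 7, 3, 13, 9, 11, 12, 5, 2]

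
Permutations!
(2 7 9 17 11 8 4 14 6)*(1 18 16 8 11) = (1 18 16 8 4 14 6 2 7 9 17) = [0, 18, 7, 3, 14, 5, 2, 9, 4, 17, 10, 11, 12, 13, 6, 15, 8, 1, 16]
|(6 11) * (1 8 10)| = 6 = |(1 8 10)(6 11)|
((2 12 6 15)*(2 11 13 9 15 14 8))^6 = (2 12 6 14 8)(9 11)(13 15)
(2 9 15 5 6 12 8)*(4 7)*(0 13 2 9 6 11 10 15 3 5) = (0 13 2 6 12 8 9 3 5 11 10 15)(4 7) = [13, 1, 6, 5, 7, 11, 12, 4, 9, 3, 15, 10, 8, 2, 14, 0]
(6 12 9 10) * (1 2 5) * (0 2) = (0 2 5 1)(6 12 9 10) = [2, 0, 5, 3, 4, 1, 12, 7, 8, 10, 6, 11, 9]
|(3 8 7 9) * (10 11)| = |(3 8 7 9)(10 11)| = 4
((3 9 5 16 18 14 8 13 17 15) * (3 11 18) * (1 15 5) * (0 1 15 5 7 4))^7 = ((0 1 5 16 3 9 15 11 18 14 8 13 17 7 4))^7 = (0 11 4 15 7 9 17 3 13 16 8 5 14 1 18)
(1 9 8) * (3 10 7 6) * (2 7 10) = (10)(1 9 8)(2 7 6 3) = [0, 9, 7, 2, 4, 5, 3, 6, 1, 8, 10]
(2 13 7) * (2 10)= (2 13 7 10)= [0, 1, 13, 3, 4, 5, 6, 10, 8, 9, 2, 11, 12, 7]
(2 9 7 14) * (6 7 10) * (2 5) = (2 9 10 6 7 14 5) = [0, 1, 9, 3, 4, 2, 7, 14, 8, 10, 6, 11, 12, 13, 5]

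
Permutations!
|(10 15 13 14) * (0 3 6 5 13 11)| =9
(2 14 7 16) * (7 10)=(2 14 10 7 16)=[0, 1, 14, 3, 4, 5, 6, 16, 8, 9, 7, 11, 12, 13, 10, 15, 2]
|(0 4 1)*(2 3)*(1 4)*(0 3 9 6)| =|(0 1 3 2 9 6)| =6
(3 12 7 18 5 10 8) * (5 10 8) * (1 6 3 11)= [0, 6, 2, 12, 4, 8, 3, 18, 11, 9, 5, 1, 7, 13, 14, 15, 16, 17, 10]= (1 6 3 12 7 18 10 5 8 11)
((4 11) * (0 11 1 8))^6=((0 11 4 1 8))^6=(0 11 4 1 8)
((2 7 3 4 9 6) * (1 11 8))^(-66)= ((1 11 8)(2 7 3 4 9 6))^(-66)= (11)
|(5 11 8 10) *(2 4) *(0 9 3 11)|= 14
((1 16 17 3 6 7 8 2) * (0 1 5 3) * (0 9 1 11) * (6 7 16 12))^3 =((0 11)(1 12 6 16 17 9)(2 5 3 7 8))^3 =(0 11)(1 16)(2 7 5 8 3)(6 9)(12 17)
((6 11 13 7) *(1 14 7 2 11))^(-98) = ((1 14 7 6)(2 11 13))^(-98) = (1 7)(2 11 13)(6 14)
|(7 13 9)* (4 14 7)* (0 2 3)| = 15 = |(0 2 3)(4 14 7 13 9)|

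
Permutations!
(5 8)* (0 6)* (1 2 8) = (0 6)(1 2 8 5) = [6, 2, 8, 3, 4, 1, 0, 7, 5]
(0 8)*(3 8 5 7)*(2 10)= (0 5 7 3 8)(2 10)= [5, 1, 10, 8, 4, 7, 6, 3, 0, 9, 2]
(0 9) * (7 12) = [9, 1, 2, 3, 4, 5, 6, 12, 8, 0, 10, 11, 7] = (0 9)(7 12)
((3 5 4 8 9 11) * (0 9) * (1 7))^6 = (0 8 4 5 3 11 9)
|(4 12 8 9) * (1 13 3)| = 12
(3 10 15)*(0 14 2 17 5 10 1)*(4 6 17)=(0 14 2 4 6 17 5 10 15 3 1)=[14, 0, 4, 1, 6, 10, 17, 7, 8, 9, 15, 11, 12, 13, 2, 3, 16, 5]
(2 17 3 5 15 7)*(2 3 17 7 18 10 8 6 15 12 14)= (2 7 3 5 12 14)(6 15 18 10 8)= [0, 1, 7, 5, 4, 12, 15, 3, 6, 9, 8, 11, 14, 13, 2, 18, 16, 17, 10]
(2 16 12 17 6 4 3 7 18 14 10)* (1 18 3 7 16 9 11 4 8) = (1 18 14 10 2 9 11 4 7 3 16 12 17 6 8) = [0, 18, 9, 16, 7, 5, 8, 3, 1, 11, 2, 4, 17, 13, 10, 15, 12, 6, 14]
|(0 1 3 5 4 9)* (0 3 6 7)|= |(0 1 6 7)(3 5 4 9)|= 4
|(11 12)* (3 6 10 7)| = 4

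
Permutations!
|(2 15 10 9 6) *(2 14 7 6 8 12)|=6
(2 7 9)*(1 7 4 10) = (1 7 9 2 4 10) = [0, 7, 4, 3, 10, 5, 6, 9, 8, 2, 1]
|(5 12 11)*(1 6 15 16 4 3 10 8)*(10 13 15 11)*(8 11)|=|(1 6 8)(3 13 15 16 4)(5 12 10 11)|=60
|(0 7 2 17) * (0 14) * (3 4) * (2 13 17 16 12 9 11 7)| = 10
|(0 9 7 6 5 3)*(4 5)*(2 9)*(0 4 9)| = |(0 2)(3 4 5)(6 9 7)| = 6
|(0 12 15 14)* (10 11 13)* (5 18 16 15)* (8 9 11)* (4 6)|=70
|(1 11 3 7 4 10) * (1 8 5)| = 8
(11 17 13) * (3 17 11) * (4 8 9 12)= (3 17 13)(4 8 9 12)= [0, 1, 2, 17, 8, 5, 6, 7, 9, 12, 10, 11, 4, 3, 14, 15, 16, 13]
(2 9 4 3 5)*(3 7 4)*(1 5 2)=(1 5)(2 9 3)(4 7)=[0, 5, 9, 2, 7, 1, 6, 4, 8, 3]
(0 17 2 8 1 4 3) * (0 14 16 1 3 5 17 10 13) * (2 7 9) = (0 10 13)(1 4 5 17 7 9 2 8 3 14 16) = [10, 4, 8, 14, 5, 17, 6, 9, 3, 2, 13, 11, 12, 0, 16, 15, 1, 7]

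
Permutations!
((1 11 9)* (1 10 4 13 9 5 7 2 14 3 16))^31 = ((1 11 5 7 2 14 3 16)(4 13 9 10))^31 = (1 16 3 14 2 7 5 11)(4 10 9 13)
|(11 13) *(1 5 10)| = 6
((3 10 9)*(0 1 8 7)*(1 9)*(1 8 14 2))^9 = (14)(0 10)(3 7)(8 9)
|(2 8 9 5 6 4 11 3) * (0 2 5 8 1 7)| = |(0 2 1 7)(3 5 6 4 11)(8 9)| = 20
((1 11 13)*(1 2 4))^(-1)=(1 4 2 13 11)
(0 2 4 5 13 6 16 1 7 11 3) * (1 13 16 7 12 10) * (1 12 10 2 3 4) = (0 3)(1 10 12 2)(4 5 16 13 6 7 11) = [3, 10, 1, 0, 5, 16, 7, 11, 8, 9, 12, 4, 2, 6, 14, 15, 13]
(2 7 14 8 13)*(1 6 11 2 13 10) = [0, 6, 7, 3, 4, 5, 11, 14, 10, 9, 1, 2, 12, 13, 8] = (1 6 11 2 7 14 8 10)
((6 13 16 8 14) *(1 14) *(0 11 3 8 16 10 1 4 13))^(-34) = (16)(0 10 3 14 4)(1 8 6 13 11)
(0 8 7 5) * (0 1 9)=(0 8 7 5 1 9)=[8, 9, 2, 3, 4, 1, 6, 5, 7, 0]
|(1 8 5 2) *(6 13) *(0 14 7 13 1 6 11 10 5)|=|(0 14 7 13 11 10 5 2 6 1 8)|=11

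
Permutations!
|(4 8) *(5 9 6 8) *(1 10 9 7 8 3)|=20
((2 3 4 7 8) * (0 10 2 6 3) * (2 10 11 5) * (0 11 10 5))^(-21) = (0 11 2 5 10)(3 6 8 7 4)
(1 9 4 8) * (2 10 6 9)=(1 2 10 6 9 4 8)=[0, 2, 10, 3, 8, 5, 9, 7, 1, 4, 6]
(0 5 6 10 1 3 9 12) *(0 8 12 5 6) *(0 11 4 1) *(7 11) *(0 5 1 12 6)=(1 3 9)(4 12 8 6 10 5 7 11)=[0, 3, 2, 9, 12, 7, 10, 11, 6, 1, 5, 4, 8]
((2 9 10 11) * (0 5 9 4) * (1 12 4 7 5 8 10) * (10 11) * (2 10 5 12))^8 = (0 7 9 11 4 2 5 8 12 1 10)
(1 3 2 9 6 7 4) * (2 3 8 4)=[0, 8, 9, 3, 1, 5, 7, 2, 4, 6]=(1 8 4)(2 9 6 7)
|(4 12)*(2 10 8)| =6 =|(2 10 8)(4 12)|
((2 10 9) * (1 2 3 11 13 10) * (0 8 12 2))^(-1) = (0 1 2 12 8)(3 9 10 13 11)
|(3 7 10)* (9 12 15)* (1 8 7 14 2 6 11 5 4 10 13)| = 24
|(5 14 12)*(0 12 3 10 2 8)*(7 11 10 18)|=11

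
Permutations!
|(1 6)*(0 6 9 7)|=|(0 6 1 9 7)|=5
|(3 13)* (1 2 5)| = 6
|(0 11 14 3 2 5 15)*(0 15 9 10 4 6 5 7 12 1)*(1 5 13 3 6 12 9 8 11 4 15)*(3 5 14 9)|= |(0 4 12 14 6 13 5 8 11 9 10 15 1)(2 7 3)|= 39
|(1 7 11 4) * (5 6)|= 4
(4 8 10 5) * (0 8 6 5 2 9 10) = (0 8)(2 9 10)(4 6 5) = [8, 1, 9, 3, 6, 4, 5, 7, 0, 10, 2]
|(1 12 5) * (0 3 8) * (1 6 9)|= 15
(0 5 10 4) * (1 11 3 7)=[5, 11, 2, 7, 0, 10, 6, 1, 8, 9, 4, 3]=(0 5 10 4)(1 11 3 7)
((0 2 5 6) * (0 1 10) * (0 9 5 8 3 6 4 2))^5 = (1 2 10 8 9 3 5 6 4)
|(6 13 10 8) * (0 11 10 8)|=|(0 11 10)(6 13 8)|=3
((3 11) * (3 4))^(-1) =(3 4 11)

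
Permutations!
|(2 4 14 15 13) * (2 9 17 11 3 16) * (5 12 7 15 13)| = 36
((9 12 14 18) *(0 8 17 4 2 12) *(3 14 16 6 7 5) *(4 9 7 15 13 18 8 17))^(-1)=(0 9 17)(2 4 8 14 3 5 7 18 13 15 6 16 12)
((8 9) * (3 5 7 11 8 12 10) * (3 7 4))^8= ((3 5 4)(7 11 8 9 12 10))^8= (3 4 5)(7 8 12)(9 10 11)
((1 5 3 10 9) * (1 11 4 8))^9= (1 5 3 10 9 11 4 8)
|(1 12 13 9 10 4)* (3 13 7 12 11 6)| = |(1 11 6 3 13 9 10 4)(7 12)| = 8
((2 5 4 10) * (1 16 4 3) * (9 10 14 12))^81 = (1 16 4 14 12 9 10 2 5 3)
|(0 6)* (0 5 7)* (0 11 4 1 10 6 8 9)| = 21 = |(0 8 9)(1 10 6 5 7 11 4)|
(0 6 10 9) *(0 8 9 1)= (0 6 10 1)(8 9)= [6, 0, 2, 3, 4, 5, 10, 7, 9, 8, 1]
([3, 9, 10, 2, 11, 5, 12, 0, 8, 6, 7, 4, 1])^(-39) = (0 3 2 10 7)(1 9 6 12)(4 11)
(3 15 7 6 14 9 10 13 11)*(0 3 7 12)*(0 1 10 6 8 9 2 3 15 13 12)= (0 15)(1 10 12)(2 3 13 11 7 8 9 6 14)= [15, 10, 3, 13, 4, 5, 14, 8, 9, 6, 12, 7, 1, 11, 2, 0]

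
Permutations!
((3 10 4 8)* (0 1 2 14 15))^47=((0 1 2 14 15)(3 10 4 8))^47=(0 2 15 1 14)(3 8 4 10)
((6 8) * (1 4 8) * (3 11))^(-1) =((1 4 8 6)(3 11))^(-1) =(1 6 8 4)(3 11)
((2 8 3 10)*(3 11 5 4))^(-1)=((2 8 11 5 4 3 10))^(-1)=(2 10 3 4 5 11 8)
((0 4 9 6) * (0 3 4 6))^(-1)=(0 9 4 3 6)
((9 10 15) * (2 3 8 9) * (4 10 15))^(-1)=((2 3 8 9 15)(4 10))^(-1)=(2 15 9 8 3)(4 10)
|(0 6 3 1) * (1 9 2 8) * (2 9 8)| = 5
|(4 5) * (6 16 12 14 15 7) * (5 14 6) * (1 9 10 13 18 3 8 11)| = |(1 9 10 13 18 3 8 11)(4 14 15 7 5)(6 16 12)| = 120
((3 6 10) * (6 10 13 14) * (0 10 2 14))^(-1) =(0 13 6 14 2 3 10)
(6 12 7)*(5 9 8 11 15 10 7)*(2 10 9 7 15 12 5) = (2 10 15 9 8 11 12)(5 7 6) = [0, 1, 10, 3, 4, 7, 5, 6, 11, 8, 15, 12, 2, 13, 14, 9]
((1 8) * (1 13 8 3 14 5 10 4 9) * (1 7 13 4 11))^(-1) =((1 3 14 5 10 11)(4 9 7 13 8))^(-1) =(1 11 10 5 14 3)(4 8 13 7 9)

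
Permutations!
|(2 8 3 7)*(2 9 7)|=|(2 8 3)(7 9)|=6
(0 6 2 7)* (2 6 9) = [9, 1, 7, 3, 4, 5, 6, 0, 8, 2] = (0 9 2 7)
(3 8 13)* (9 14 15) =[0, 1, 2, 8, 4, 5, 6, 7, 13, 14, 10, 11, 12, 3, 15, 9] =(3 8 13)(9 14 15)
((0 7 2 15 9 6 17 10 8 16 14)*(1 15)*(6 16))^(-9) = ((0 7 2 1 15 9 16 14)(6 17 10 8))^(-9) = (0 14 16 9 15 1 2 7)(6 8 10 17)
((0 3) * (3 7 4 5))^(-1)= (0 3 5 4 7)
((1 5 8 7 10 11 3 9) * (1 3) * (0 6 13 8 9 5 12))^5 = (0 10 6 11 13 1 8 12 7)(3 9 5) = ((0 6 13 8 7 10 11 1 12)(3 5 9))^5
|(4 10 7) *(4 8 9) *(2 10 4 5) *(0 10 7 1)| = |(0 10 1)(2 7 8 9 5)| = 15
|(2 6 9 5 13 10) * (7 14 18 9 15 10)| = 12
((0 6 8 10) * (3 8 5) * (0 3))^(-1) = (0 5 6)(3 10 8)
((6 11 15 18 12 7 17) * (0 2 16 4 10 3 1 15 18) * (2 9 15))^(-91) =((0 9 15)(1 2 16 4 10 3)(6 11 18 12 7 17))^(-91) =(0 15 9)(1 3 10 4 16 2)(6 17 7 12 18 11)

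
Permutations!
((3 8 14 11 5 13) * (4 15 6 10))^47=((3 8 14 11 5 13)(4 15 6 10))^47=(3 13 5 11 14 8)(4 10 6 15)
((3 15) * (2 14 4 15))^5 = (15)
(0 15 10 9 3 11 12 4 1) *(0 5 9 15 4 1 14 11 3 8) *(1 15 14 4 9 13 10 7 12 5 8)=(0 9 1 8)(5 13 10 14 11)(7 12 15)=[9, 8, 2, 3, 4, 13, 6, 12, 0, 1, 14, 5, 15, 10, 11, 7]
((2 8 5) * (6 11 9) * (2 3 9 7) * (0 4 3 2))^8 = (0 4 3 9 6 11 7)(2 5 8)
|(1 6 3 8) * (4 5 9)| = 12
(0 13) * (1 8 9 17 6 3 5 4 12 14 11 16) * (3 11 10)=(0 13)(1 8 9 17 6 11 16)(3 5 4 12 14 10)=[13, 8, 2, 5, 12, 4, 11, 7, 9, 17, 3, 16, 14, 0, 10, 15, 1, 6]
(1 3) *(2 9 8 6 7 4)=[0, 3, 9, 1, 2, 5, 7, 4, 6, 8]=(1 3)(2 9 8 6 7 4)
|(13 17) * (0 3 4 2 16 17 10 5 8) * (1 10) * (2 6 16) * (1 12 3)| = |(0 1 10 5 8)(3 4 6 16 17 13 12)| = 35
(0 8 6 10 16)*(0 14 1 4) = (0 8 6 10 16 14 1 4) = [8, 4, 2, 3, 0, 5, 10, 7, 6, 9, 16, 11, 12, 13, 1, 15, 14]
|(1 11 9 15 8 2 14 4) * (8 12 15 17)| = |(1 11 9 17 8 2 14 4)(12 15)| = 8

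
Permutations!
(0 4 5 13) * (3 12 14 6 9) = [4, 1, 2, 12, 5, 13, 9, 7, 8, 3, 10, 11, 14, 0, 6] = (0 4 5 13)(3 12 14 6 9)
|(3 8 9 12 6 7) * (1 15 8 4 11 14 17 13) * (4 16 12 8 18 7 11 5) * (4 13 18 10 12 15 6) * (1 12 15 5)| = |(1 6 11 14 17 18 7 3 16 5 13 12 4)(8 9)(10 15)| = 26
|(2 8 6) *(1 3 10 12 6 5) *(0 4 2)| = |(0 4 2 8 5 1 3 10 12 6)| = 10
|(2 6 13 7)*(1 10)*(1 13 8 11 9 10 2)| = |(1 2 6 8 11 9 10 13 7)| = 9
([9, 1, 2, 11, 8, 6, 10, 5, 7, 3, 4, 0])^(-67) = [9, 1, 2, 11, 10, 7, 5, 8, 4, 3, 6, 0]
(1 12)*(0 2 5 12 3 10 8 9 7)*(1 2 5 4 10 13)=(0 5 12 2 4 10 8 9 7)(1 3 13)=[5, 3, 4, 13, 10, 12, 6, 0, 9, 7, 8, 11, 2, 1]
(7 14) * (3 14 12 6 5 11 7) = (3 14)(5 11 7 12 6) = [0, 1, 2, 14, 4, 11, 5, 12, 8, 9, 10, 7, 6, 13, 3]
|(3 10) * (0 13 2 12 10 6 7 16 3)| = |(0 13 2 12 10)(3 6 7 16)| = 20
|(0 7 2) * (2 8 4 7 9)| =3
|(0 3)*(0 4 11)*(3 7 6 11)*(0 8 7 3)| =|(0 3 4)(6 11 8 7)| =12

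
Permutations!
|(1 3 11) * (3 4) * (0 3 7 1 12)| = |(0 3 11 12)(1 4 7)| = 12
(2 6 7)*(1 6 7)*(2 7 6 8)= [0, 8, 6, 3, 4, 5, 1, 7, 2]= (1 8 2 6)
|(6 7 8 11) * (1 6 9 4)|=7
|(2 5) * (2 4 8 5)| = 3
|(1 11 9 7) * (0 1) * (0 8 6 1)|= 6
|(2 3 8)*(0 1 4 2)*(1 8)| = |(0 8)(1 4 2 3)| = 4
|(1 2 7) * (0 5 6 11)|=12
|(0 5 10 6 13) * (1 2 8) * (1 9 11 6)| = |(0 5 10 1 2 8 9 11 6 13)| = 10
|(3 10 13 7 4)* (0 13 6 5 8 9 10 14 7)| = 20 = |(0 13)(3 14 7 4)(5 8 9 10 6)|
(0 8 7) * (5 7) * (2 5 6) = (0 8 6 2 5 7) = [8, 1, 5, 3, 4, 7, 2, 0, 6]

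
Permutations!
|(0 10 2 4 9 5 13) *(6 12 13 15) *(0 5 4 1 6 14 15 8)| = |(0 10 2 1 6 12 13 5 8)(4 9)(14 15)| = 18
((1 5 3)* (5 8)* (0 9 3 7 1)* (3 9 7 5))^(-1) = (9)(0 3 8 1 7)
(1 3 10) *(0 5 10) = (0 5 10 1 3) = [5, 3, 2, 0, 4, 10, 6, 7, 8, 9, 1]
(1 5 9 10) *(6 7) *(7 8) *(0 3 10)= [3, 5, 2, 10, 4, 9, 8, 6, 7, 0, 1]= (0 3 10 1 5 9)(6 8 7)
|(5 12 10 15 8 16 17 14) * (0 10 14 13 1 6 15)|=|(0 10)(1 6 15 8 16 17 13)(5 12 14)|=42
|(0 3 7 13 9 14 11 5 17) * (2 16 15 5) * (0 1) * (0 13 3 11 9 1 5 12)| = 6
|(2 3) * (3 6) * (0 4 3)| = |(0 4 3 2 6)| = 5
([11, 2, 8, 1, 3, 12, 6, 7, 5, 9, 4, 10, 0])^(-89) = [11, 2, 8, 1, 3, 12, 6, 7, 5, 9, 4, 10, 0]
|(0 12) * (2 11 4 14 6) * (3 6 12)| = 8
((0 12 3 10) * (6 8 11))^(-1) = ((0 12 3 10)(6 8 11))^(-1) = (0 10 3 12)(6 11 8)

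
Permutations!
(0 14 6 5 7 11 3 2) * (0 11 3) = (0 14 6 5 7 3 2 11) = [14, 1, 11, 2, 4, 7, 5, 3, 8, 9, 10, 0, 12, 13, 6]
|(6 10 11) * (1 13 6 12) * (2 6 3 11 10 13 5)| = 8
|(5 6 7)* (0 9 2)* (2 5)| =|(0 9 5 6 7 2)| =6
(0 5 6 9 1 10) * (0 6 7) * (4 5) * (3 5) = (0 4 3 5 7)(1 10 6 9) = [4, 10, 2, 5, 3, 7, 9, 0, 8, 1, 6]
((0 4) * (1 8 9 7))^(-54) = (1 9)(7 8)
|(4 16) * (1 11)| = |(1 11)(4 16)| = 2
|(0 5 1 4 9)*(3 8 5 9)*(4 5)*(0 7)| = |(0 9 7)(1 5)(3 8 4)| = 6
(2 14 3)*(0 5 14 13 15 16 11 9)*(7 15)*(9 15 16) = (0 5 14 3 2 13 7 16 11 15 9) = [5, 1, 13, 2, 4, 14, 6, 16, 8, 0, 10, 15, 12, 7, 3, 9, 11]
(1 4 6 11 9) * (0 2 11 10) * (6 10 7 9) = (0 2 11 6 7 9 1 4 10) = [2, 4, 11, 3, 10, 5, 7, 9, 8, 1, 0, 6]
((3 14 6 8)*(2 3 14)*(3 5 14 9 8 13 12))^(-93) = (2 12 6 5 3 13 14)(8 9)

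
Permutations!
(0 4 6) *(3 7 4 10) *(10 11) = [11, 1, 2, 7, 6, 5, 0, 4, 8, 9, 3, 10] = (0 11 10 3 7 4 6)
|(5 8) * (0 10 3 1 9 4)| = 6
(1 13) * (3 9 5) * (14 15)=(1 13)(3 9 5)(14 15)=[0, 13, 2, 9, 4, 3, 6, 7, 8, 5, 10, 11, 12, 1, 15, 14]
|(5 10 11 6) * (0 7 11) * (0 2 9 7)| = 7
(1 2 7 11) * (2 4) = (1 4 2 7 11) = [0, 4, 7, 3, 2, 5, 6, 11, 8, 9, 10, 1]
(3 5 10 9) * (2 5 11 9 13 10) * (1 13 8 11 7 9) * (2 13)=(1 2 5 13 10 8 11)(3 7 9)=[0, 2, 5, 7, 4, 13, 6, 9, 11, 3, 8, 1, 12, 10]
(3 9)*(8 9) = (3 8 9) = [0, 1, 2, 8, 4, 5, 6, 7, 9, 3]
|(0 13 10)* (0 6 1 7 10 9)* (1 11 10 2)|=3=|(0 13 9)(1 7 2)(6 11 10)|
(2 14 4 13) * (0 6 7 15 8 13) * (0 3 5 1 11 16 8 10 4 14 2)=(0 6 7 15 10 4 3 5 1 11 16 8 13)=[6, 11, 2, 5, 3, 1, 7, 15, 13, 9, 4, 16, 12, 0, 14, 10, 8]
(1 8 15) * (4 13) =[0, 8, 2, 3, 13, 5, 6, 7, 15, 9, 10, 11, 12, 4, 14, 1] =(1 8 15)(4 13)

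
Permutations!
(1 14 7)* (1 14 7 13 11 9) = (1 7 14 13 11 9) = [0, 7, 2, 3, 4, 5, 6, 14, 8, 1, 10, 9, 12, 11, 13]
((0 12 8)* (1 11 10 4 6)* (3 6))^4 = ((0 12 8)(1 11 10 4 3 6))^4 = (0 12 8)(1 3 10)(4 11 6)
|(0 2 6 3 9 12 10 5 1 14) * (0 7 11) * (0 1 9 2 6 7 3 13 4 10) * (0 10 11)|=|(0 6 13 4 11 1 14 3 2 7)(5 9 12 10)|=20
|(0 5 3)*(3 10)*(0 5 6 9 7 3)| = |(0 6 9 7 3 5 10)| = 7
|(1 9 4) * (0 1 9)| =2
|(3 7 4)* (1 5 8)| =3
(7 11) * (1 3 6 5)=(1 3 6 5)(7 11)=[0, 3, 2, 6, 4, 1, 5, 11, 8, 9, 10, 7]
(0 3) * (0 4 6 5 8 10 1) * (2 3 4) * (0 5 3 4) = (1 5 8 10)(2 4 6 3) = [0, 5, 4, 2, 6, 8, 3, 7, 10, 9, 1]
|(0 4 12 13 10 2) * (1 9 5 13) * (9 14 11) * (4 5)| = |(0 5 13 10 2)(1 14 11 9 4 12)| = 30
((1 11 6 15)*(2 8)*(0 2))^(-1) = (0 8 2)(1 15 6 11)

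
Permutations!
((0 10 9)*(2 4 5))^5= (0 9 10)(2 5 4)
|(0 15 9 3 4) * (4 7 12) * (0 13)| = |(0 15 9 3 7 12 4 13)| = 8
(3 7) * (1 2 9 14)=[0, 2, 9, 7, 4, 5, 6, 3, 8, 14, 10, 11, 12, 13, 1]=(1 2 9 14)(3 7)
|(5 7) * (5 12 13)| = 4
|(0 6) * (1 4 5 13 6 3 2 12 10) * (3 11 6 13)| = |(13)(0 11 6)(1 4 5 3 2 12 10)| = 21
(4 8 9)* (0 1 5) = (0 1 5)(4 8 9) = [1, 5, 2, 3, 8, 0, 6, 7, 9, 4]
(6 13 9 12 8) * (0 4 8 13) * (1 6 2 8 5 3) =(0 4 5 3 1 6)(2 8)(9 12 13) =[4, 6, 8, 1, 5, 3, 0, 7, 2, 12, 10, 11, 13, 9]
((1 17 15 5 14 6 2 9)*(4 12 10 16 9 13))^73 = ((1 17 15 5 14 6 2 13 4 12 10 16 9))^73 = (1 4 5 16 2 17 12 14 9 13 15 10 6)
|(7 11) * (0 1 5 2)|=4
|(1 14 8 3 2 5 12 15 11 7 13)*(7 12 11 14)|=24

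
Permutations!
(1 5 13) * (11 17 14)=(1 5 13)(11 17 14)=[0, 5, 2, 3, 4, 13, 6, 7, 8, 9, 10, 17, 12, 1, 11, 15, 16, 14]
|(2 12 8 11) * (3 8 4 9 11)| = 10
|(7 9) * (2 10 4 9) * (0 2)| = |(0 2 10 4 9 7)| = 6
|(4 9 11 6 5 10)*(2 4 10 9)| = |(2 4)(5 9 11 6)| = 4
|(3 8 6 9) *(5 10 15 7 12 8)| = |(3 5 10 15 7 12 8 6 9)| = 9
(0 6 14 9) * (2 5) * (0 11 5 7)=(0 6 14 9 11 5 2 7)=[6, 1, 7, 3, 4, 2, 14, 0, 8, 11, 10, 5, 12, 13, 9]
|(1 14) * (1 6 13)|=|(1 14 6 13)|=4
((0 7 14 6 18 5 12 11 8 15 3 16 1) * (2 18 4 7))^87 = ((0 2 18 5 12 11 8 15 3 16 1)(4 7 14 6))^87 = (0 1 16 3 15 8 11 12 5 18 2)(4 6 14 7)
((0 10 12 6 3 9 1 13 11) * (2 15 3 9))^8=(2 3 15)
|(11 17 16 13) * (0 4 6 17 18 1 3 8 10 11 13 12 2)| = 42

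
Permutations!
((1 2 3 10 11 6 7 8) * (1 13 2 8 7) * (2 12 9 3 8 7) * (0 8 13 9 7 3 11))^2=(0 9 6 3)(1 10 8 11)(2 12)(7 13)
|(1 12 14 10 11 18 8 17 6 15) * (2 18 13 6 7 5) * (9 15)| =|(1 12 14 10 11 13 6 9 15)(2 18 8 17 7 5)| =18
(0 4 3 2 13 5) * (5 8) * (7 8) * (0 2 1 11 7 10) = (0 4 3 1 11 7 8 5 2 13 10) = [4, 11, 13, 1, 3, 2, 6, 8, 5, 9, 0, 7, 12, 10]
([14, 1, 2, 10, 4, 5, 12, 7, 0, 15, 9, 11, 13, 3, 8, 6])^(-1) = (0 8 14)(3 13 12 6 15 9 10)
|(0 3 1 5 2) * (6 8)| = |(0 3 1 5 2)(6 8)| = 10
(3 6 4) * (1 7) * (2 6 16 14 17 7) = (1 2 6 4 3 16 14 17 7) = [0, 2, 6, 16, 3, 5, 4, 1, 8, 9, 10, 11, 12, 13, 17, 15, 14, 7]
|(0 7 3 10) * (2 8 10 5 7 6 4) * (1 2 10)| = |(0 6 4 10)(1 2 8)(3 5 7)| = 12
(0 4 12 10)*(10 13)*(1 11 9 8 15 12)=[4, 11, 2, 3, 1, 5, 6, 7, 15, 8, 0, 9, 13, 10, 14, 12]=(0 4 1 11 9 8 15 12 13 10)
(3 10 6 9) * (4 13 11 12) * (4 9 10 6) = (3 6 10 4 13 11 12 9) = [0, 1, 2, 6, 13, 5, 10, 7, 8, 3, 4, 12, 9, 11]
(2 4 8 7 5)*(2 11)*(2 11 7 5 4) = (11)(4 8 5 7) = [0, 1, 2, 3, 8, 7, 6, 4, 5, 9, 10, 11]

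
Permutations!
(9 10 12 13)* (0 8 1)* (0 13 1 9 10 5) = (0 8 9 5)(1 13 10 12) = [8, 13, 2, 3, 4, 0, 6, 7, 9, 5, 12, 11, 1, 10]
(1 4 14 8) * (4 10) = [0, 10, 2, 3, 14, 5, 6, 7, 1, 9, 4, 11, 12, 13, 8] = (1 10 4 14 8)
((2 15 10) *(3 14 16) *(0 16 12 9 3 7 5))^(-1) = (0 5 7 16)(2 10 15)(3 9 12 14)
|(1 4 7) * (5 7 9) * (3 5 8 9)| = 10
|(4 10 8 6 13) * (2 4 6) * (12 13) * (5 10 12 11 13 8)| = 12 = |(2 4 12 8)(5 10)(6 11 13)|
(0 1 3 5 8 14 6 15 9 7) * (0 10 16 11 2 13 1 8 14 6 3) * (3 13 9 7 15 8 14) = (0 14 13 1)(2 9 15 7 10 16 11)(3 5)(6 8) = [14, 0, 9, 5, 4, 3, 8, 10, 6, 15, 16, 2, 12, 1, 13, 7, 11]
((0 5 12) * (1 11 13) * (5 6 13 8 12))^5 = ((0 6 13 1 11 8 12))^5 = (0 8 1 6 12 11 13)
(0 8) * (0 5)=[8, 1, 2, 3, 4, 0, 6, 7, 5]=(0 8 5)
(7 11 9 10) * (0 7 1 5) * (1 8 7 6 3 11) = (0 6 3 11 9 10 8 7 1 5) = [6, 5, 2, 11, 4, 0, 3, 1, 7, 10, 8, 9]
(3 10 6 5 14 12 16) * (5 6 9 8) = [0, 1, 2, 10, 4, 14, 6, 7, 5, 8, 9, 11, 16, 13, 12, 15, 3] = (3 10 9 8 5 14 12 16)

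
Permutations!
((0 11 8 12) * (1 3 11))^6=((0 1 3 11 8 12))^6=(12)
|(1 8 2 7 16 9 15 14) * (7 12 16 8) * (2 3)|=|(1 7 8 3 2 12 16 9 15 14)|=10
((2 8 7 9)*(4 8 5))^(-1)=((2 5 4 8 7 9))^(-1)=(2 9 7 8 4 5)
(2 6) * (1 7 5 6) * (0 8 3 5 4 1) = (0 8 3 5 6 2)(1 7 4) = [8, 7, 0, 5, 1, 6, 2, 4, 3]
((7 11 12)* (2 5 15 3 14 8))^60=((2 5 15 3 14 8)(7 11 12))^60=(15)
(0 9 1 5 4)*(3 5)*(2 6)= (0 9 1 3 5 4)(2 6)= [9, 3, 6, 5, 0, 4, 2, 7, 8, 1]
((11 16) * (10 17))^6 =((10 17)(11 16))^6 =(17)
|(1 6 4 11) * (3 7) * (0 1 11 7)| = 6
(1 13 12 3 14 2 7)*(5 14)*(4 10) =(1 13 12 3 5 14 2 7)(4 10) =[0, 13, 7, 5, 10, 14, 6, 1, 8, 9, 4, 11, 3, 12, 2]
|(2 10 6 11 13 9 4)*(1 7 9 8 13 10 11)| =8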